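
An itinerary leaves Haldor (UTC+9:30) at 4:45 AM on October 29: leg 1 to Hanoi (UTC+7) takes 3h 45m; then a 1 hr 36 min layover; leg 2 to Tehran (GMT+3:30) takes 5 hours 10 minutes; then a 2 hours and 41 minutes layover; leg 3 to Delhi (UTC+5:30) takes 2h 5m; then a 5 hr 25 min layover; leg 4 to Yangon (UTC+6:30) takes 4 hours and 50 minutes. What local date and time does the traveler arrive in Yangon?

3:17 AM on Oct 30

Convert departure to UTC: 4:45 AM − 9:30 = 7:15 PM UTC on Oct 28.
Add 3 hours 45 minutes leg 1 → 11:00 PM UTC.
Add 1 hour and 36 minutes layover in Hanoi → 12:36 AM UTC (Oct 29).
Add 5 hours and 10 minutes leg 2 → 5:46 AM UTC.
Add 2 hours and 41 minutes layover in Tehran → 8:27 AM UTC.
Add 2 hours 5 minutes leg 3 → 10:32 AM UTC.
Add 5 hours and 25 minutes layover in Delhi → 3:57 PM UTC.
Add 4 hours 50 minutes leg 4 → 8:47 PM UTC.
Yangon is UTC+6:30, so local arrival = 8:47 PM + 6:30 = 3:17 AM on Oct 30.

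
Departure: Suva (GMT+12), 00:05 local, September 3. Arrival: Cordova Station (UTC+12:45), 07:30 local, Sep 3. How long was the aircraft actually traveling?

6 hours 40 minutes

Departure in UTC: 00:05 − 12:00 = 12:05 on Sep 2.
Arrival in UTC: 07:30 − 12:45 = 18:45 on Sep 2.
Elapsed = 18:45 − 12:05 = 6 hours 40 minutes.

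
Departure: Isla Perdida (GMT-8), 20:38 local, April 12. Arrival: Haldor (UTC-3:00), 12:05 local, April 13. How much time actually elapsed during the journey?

10 hours 27 minutes

Haldor is 5:00 ahead of Isla Perdida.
Clock-face elapsed time (ignoring zones) is 15 hours 27 minutes.
Actual elapsed = 15 hours 27 minutes − 5:00 = 10 hours 27 minutes.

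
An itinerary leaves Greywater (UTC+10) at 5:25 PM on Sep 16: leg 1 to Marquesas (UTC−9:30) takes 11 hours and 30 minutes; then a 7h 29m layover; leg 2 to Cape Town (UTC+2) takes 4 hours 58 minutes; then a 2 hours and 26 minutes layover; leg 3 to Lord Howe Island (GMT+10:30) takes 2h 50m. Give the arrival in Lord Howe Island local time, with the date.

11:08 PM on September 17

Convert departure to UTC: 5:25 PM − 10:00 = 7:25 AM UTC on Sep 16.
Add 11 hours 30 minutes leg 1 → 6:55 PM UTC.
Add 7 hours 29 minutes layover in Marquesas → 2:24 AM UTC (Sep 17).
Add 4 hours 58 minutes leg 2 → 7:22 AM UTC.
Add 2 hours and 26 minutes layover in Cape Town → 9:48 AM UTC.
Add 2 hours and 50 minutes leg 3 → 12:38 PM UTC.
Lord Howe Island is UTC+10:30, so local arrival = 12:38 PM + 10:30 = 11:08 PM on Sep 17.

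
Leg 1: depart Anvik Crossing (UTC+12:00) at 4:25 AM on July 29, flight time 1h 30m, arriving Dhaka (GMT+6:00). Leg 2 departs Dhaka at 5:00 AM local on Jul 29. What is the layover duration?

Convert departure to UTC: 4:25 AM − 12:00 = 4:25 PM UTC on Jul 28.
Add 1 hour 30 minutes flight time → 5:55 PM UTC.
Dhaka is UTC+6:00, so local arrival = 5:55 PM + 6:00 = 11:55 PM on Jul 28.
Layover = 5:00 AM − 11:55 PM (+1 day) = 5 hours 5 minutes.

5 hours 5 minutes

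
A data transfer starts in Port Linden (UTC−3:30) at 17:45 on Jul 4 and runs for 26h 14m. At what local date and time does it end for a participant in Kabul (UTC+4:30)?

Kabul is 8:00 ahead of Port Linden.
After 26 hours 14 minutes it is 19:59 (Jul 5) in Port Linden.
Shift by the zone difference: 19:59 + 8:00 = 03:59 on Jul 6 in Kabul.

03:59 on July 6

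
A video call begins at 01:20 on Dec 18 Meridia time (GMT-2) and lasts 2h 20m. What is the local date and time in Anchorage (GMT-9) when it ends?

20:40 on December 17

Convert start to UTC: 01:20 + 2:00 = 03:20 UTC on Dec 18.
Add 2 hours and 20 minutes duration → 05:40 UTC.
Anchorage is UTC−9:00, so local end time = 05:40 − 9:00 = 20:40 on Dec 17.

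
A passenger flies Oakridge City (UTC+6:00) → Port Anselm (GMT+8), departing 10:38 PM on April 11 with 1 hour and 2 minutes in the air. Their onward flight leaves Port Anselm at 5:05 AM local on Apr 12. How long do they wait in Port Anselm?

Convert departure to UTC: 10:38 PM − 6:00 = 4:38 PM UTC on Apr 11.
Add 1 hour and 2 minutes flight time → 5:40 PM UTC.
Port Anselm is UTC+8:00, so local arrival = 5:40 PM + 8:00 = 1:40 AM on Apr 12.
Layover = 5:05 AM − 1:40 AM = 3 hours 25 minutes.

3 hours 25 minutes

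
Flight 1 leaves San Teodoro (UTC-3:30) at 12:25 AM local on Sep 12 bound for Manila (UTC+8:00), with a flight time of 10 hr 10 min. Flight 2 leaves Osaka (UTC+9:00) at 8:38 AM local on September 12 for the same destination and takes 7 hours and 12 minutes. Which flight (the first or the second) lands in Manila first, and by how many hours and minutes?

the second, by 7 hours 15 minutes

Flight 1 in UTC: 12:25 AM + 3:30 = 3:55 AM on Sep 12.
+10 hours and 10 minutes → arrive 2:05 PM UTC on Sep 12.
Flight 2 in UTC: 8:38 AM − 9:00 = 11:38 PM on Sep 11.
+7 hours 12 minutes → arrive 6:50 AM UTC on Sep 12.
Flight 2 lands earlier by 7 hours 15 minutes.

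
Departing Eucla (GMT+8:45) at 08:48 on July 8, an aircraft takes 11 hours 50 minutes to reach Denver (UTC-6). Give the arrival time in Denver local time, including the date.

05:53 on Jul 8

Convert departure to UTC: 08:48 − 8:45 = 00:03 UTC on Jul 8.
Add 11 hours and 50 minutes travel time → 11:53 UTC.
Denver is UTC−6:00, so local arrival = 11:53 − 6:00 = 05:53 on Jul 8.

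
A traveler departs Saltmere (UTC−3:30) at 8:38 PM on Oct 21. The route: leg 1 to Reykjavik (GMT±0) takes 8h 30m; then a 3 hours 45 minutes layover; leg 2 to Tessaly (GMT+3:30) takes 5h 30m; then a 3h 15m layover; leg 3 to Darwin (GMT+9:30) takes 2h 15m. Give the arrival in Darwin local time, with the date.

8:53 AM on Oct 23

Convert departure to UTC: 8:38 PM + 3:30 = 12:08 AM UTC on Oct 22.
Add 8 hours 30 minutes leg 1 → 8:38 AM UTC.
Add 3 hours 45 minutes layover in Reykjavik → 12:23 PM UTC.
Add 5 hours 30 minutes leg 2 → 5:53 PM UTC.
Add 3 hours 15 minutes layover in Tessaly → 9:08 PM UTC.
Add 2 hours and 15 minutes leg 3 → 11:23 PM UTC.
Darwin is UTC+9:30, so local arrival = 11:23 PM + 9:30 = 8:53 AM on Oct 23.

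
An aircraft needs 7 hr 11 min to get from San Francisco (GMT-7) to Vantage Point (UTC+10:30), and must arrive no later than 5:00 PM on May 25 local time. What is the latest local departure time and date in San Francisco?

4:19 PM on May 24

Target arrival in UTC: 5:00 PM − 10:30 = 6:30 AM on May 25.
Subtract 7 hours and 11 minutes → departure 11:19 PM UTC on May 24.
San Francisco is UTC−7:00: 11:19 PM − 7:00 = 4:19 PM on May 24.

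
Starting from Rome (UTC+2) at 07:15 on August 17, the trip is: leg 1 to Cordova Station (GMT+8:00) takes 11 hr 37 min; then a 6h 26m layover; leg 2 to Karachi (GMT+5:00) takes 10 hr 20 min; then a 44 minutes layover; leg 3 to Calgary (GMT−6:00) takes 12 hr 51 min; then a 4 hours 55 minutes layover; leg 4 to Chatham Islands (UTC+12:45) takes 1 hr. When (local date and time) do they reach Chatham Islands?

17:53 on Aug 19

Convert departure to UTC: 07:15 − 2:00 = 05:15 UTC on Aug 17.
Add 11 hours 37 minutes leg 1 → 16:52 UTC.
Add 6 hours and 26 minutes layover in Cordova Station → 23:18 UTC.
Add 10 hours and 20 minutes leg 2 → 09:38 UTC (Aug 18).
Add 44 minutes layover in Karachi → 10:22 UTC.
Add 12 hours 51 minutes leg 3 → 23:13 UTC.
Add 4 hours 55 minutes layover in Calgary → 04:08 UTC (Aug 19).
Add 1 hour leg 4 → 05:08 UTC.
Chatham Islands is UTC+12:45, so local arrival = 05:08 + 12:45 = 17:53 on Aug 19.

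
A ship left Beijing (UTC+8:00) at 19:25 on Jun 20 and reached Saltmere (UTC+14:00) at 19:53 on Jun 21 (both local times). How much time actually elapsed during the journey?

18 hours 28 minutes

Departure in UTC: 19:25 − 8:00 = 11:25 on Jun 20.
Arrival in UTC: 19:53 − 14:00 = 05:53 on Jun 21.
Elapsed = 05:53 − 11:25 (+1 day) = 18 hours 28 minutes.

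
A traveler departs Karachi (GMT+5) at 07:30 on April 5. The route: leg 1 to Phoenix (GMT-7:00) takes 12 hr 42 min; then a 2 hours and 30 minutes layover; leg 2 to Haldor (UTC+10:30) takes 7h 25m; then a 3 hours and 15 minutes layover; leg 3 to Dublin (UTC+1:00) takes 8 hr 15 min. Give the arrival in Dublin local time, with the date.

Convert departure to UTC: 07:30 − 5:00 = 02:30 UTC on Apr 5.
Add 12 hours 42 minutes leg 1 → 15:12 UTC.
Add 2 hours and 30 minutes layover in Phoenix → 17:42 UTC.
Add 7 hours and 25 minutes leg 2 → 01:07 UTC (Apr 6).
Add 3 hours and 15 minutes layover in Haldor → 04:22 UTC.
Add 8 hours and 15 minutes leg 3 → 12:37 UTC.
Dublin is UTC+1:00, so local arrival = 12:37 + 1:00 = 13:37 on Apr 6.

13:37 on Apr 6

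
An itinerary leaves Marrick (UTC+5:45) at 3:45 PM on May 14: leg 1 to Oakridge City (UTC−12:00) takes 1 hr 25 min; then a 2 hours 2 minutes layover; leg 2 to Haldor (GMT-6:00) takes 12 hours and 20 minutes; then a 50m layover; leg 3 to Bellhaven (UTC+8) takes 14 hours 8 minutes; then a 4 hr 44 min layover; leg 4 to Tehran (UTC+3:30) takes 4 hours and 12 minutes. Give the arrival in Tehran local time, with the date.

Convert departure to UTC: 3:45 PM − 5:45 = 10:00 AM UTC on May 14.
Add 1 hour 25 minutes leg 1 → 11:25 AM UTC.
Add 2 hours 2 minutes layover in Oakridge City → 1:27 PM UTC.
Add 12 hours and 20 minutes leg 2 → 1:47 AM UTC (May 15).
Add 50 minutes layover in Haldor → 2:37 AM UTC.
Add 14 hours 8 minutes leg 3 → 4:45 PM UTC.
Add 4 hours and 44 minutes layover in Bellhaven → 9:29 PM UTC.
Add 4 hours and 12 minutes leg 4 → 1:41 AM UTC (May 16).
Tehran is UTC+3:30, so local arrival = 1:41 AM + 3:30 = 5:11 AM on May 16.

5:11 AM on May 16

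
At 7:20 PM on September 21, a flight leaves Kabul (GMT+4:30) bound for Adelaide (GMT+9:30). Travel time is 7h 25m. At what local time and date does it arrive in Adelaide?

Convert departure to UTC: 7:20 PM − 4:30 = 2:50 PM UTC on Sep 21.
Add 7 hours 25 minutes travel time → 10:15 PM UTC.
Adelaide is UTC+9:30, so local arrival = 10:15 PM + 9:30 = 7:45 AM on Sep 22.

7:45 AM on September 22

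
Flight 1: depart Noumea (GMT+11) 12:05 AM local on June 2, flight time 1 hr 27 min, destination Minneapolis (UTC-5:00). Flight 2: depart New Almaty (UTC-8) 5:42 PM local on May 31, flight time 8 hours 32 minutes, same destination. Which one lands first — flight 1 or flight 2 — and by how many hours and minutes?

the second, by 4 hours 18 minutes

Flight 1 in UTC: 12:05 AM − 11:00 = 1:05 PM on Jun 1.
+1 hour 27 minutes → arrive 2:32 PM UTC on Jun 1.
Flight 2 in UTC: 5:42 PM + 8:00 = 1:42 AM on Jun 1.
+8 hours 32 minutes → arrive 10:14 AM UTC on Jun 1.
Flight 2 lands earlier by 4 hours 18 minutes.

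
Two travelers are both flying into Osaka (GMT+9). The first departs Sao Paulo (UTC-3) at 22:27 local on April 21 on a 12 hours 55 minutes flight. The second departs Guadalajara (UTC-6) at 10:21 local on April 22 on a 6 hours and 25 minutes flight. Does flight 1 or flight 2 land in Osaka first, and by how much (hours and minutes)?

Flight 1 in UTC: 22:27 + 3:00 = 01:27 on Apr 22.
+12 hours 55 minutes → arrive 14:22 UTC on Apr 22.
Flight 2 in UTC: 10:21 + 6:00 = 16:21 on Apr 22.
+6 hours 25 minutes → arrive 22:46 UTC on Apr 22.
Flight 1 lands earlier by 8 hours 24 minutes.

the first, by 8 hours 24 minutes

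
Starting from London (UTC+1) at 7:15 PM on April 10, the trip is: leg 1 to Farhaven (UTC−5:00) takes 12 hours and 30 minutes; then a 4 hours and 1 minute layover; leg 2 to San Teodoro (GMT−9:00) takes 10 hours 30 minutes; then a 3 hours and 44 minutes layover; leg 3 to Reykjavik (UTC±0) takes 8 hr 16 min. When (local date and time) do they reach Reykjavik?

Convert departure to UTC: 7:15 PM − 1:00 = 6:15 PM UTC on Apr 10.
Add 12 hours and 30 minutes leg 1 → 6:45 AM UTC (Apr 11).
Add 4 hours 1 minute layover in Farhaven → 10:46 AM UTC.
Add 10 hours and 30 minutes leg 2 → 9:16 PM UTC.
Add 3 hours and 44 minutes layover in San Teodoro → 1:00 AM UTC (Apr 12).
Add 8 hours 16 minutes leg 3 → 9:16 AM UTC.
Reykjavik is UTC+0, so local arrival is the same: 9:16 AM on Apr 12.

9:16 AM on April 12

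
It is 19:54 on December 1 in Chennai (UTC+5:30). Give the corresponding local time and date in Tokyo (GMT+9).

23:24 on December 1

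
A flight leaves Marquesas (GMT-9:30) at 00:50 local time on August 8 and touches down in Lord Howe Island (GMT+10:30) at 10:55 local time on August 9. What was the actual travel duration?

14 hours 5 minutes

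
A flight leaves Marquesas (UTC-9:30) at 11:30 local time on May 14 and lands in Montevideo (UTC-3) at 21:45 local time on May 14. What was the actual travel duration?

3 hours 45 minutes

Departure in UTC: 11:30 + 9:30 = 21:00 on May 14.
Arrival in UTC: 21:45 + 3:00 = 00:45 on May 15.
Elapsed = 00:45 − 21:00 (+1 day) = 3 hours 45 minutes.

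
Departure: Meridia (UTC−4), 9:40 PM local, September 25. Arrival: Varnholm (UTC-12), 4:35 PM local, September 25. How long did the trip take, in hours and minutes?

Varnholm is 8:00 behind Meridia.
Clock-face elapsed time (ignoring zones) is −5 hours 5 minutes.
Actual elapsed = −5 hours 5 minutes + 8:00 = 2 hours 55 minutes.

2 hours 55 minutes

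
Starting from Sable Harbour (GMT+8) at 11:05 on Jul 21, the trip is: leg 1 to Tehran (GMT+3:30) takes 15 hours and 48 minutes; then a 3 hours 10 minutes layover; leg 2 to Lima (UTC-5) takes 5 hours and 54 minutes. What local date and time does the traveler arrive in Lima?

Convert departure to UTC: 11:05 − 8:00 = 03:05 UTC on Jul 21.
Add 15 hours and 48 minutes leg 1 → 18:53 UTC.
Add 3 hours and 10 minutes layover in Tehran → 22:03 UTC.
Add 5 hours and 54 minutes leg 2 → 03:57 UTC (Jul 22).
Lima is UTC−5:00, so local arrival = 03:57 − 5:00 = 22:57 on Jul 21.

22:57 on Jul 21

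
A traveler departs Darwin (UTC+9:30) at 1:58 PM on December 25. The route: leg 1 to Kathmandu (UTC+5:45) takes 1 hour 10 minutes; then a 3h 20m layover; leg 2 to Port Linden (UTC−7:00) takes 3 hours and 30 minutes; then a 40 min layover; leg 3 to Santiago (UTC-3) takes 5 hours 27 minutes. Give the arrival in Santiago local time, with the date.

Convert departure to UTC: 1:58 PM − 9:30 = 4:28 AM UTC on Dec 25.
Add 1 hour 10 minutes leg 1 → 5:38 AM UTC.
Add 3 hours 20 minutes layover in Kathmandu → 8:58 AM UTC.
Add 3 hours 30 minutes leg 2 → 12:28 PM UTC.
Add 40 minutes layover in Port Linden → 1:08 PM UTC.
Add 5 hours and 27 minutes leg 3 → 6:35 PM UTC.
Santiago is UTC−3:00, so local arrival = 6:35 PM − 3:00 = 3:35 PM on Dec 25.

3:35 PM on December 25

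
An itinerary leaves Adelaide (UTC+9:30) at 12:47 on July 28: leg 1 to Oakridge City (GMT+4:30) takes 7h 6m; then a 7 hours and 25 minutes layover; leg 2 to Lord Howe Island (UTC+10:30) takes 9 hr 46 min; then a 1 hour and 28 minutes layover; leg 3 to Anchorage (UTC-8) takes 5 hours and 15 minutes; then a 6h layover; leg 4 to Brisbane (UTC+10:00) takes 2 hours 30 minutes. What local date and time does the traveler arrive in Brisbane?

Convert departure to UTC: 12:47 − 9:30 = 03:17 UTC on Jul 28.
Add 7 hours and 6 minutes leg 1 → 10:23 UTC.
Add 7 hours and 25 minutes layover in Oakridge City → 17:48 UTC.
Add 9 hours and 46 minutes leg 2 → 03:34 UTC (Jul 29).
Add 1 hour 28 minutes layover in Lord Howe Island → 05:02 UTC.
Add 5 hours and 15 minutes leg 3 → 10:17 UTC.
Add 6 hours layover in Anchorage → 16:17 UTC.
Add 2 hours and 30 minutes leg 4 → 18:47 UTC.
Brisbane is UTC+10:00, so local arrival = 18:47 + 10:00 = 04:47 on Jul 30.

04:47 on July 30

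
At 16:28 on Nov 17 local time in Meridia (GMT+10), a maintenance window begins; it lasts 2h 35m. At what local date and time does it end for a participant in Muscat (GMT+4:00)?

Muscat is 6:00 behind Meridia.
After 2 hours and 35 minutes it is 19:03 in Meridia.
Shift by the zone difference: 19:03 − 6:00 = 13:03 on Nov 17 in Muscat.

13:03 on November 17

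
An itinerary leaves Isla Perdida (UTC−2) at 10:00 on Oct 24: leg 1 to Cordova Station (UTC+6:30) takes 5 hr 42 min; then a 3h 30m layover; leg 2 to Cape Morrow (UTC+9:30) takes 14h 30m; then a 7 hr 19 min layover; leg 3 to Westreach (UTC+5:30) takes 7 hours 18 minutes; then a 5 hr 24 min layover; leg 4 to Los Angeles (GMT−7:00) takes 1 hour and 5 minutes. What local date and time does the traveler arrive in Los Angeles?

Convert departure to UTC: 10:00 + 2:00 = 12:00 UTC on Oct 24.
Add 5 hours and 42 minutes leg 1 → 17:42 UTC.
Add 3 hours 30 minutes layover in Cordova Station → 21:12 UTC.
Add 14 hours 30 minutes leg 2 → 11:42 UTC (Oct 25).
Add 7 hours and 19 minutes layover in Cape Morrow → 19:01 UTC.
Add 7 hours and 18 minutes leg 3 → 02:19 UTC (Oct 26).
Add 5 hours and 24 minutes layover in Westreach → 07:43 UTC.
Add 1 hour and 5 minutes leg 4 → 08:48 UTC.
Los Angeles is UTC−7:00, so local arrival = 08:48 − 7:00 = 01:48 on Oct 26.

01:48 on October 26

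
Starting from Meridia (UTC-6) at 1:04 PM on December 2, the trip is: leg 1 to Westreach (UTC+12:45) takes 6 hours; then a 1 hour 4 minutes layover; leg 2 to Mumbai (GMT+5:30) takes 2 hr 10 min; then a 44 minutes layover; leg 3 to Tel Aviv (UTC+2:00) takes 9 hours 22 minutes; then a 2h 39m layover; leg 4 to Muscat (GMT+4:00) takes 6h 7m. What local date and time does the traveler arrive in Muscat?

3:10 AM on December 4

Convert departure to UTC: 1:04 PM + 6:00 = 7:04 PM UTC on Dec 2.
Add 6 hours leg 1 → 1:04 AM UTC (Dec 3).
Add 1 hour and 4 minutes layover in Westreach → 2:08 AM UTC.
Add 2 hours 10 minutes leg 2 → 4:18 AM UTC.
Add 44 minutes layover in Mumbai → 5:02 AM UTC.
Add 9 hours 22 minutes leg 3 → 2:24 PM UTC.
Add 2 hours and 39 minutes layover in Tel Aviv → 5:03 PM UTC.
Add 6 hours and 7 minutes leg 4 → 11:10 PM UTC.
Muscat is UTC+4:00, so local arrival = 11:10 PM + 4:00 = 3:10 AM on Dec 4.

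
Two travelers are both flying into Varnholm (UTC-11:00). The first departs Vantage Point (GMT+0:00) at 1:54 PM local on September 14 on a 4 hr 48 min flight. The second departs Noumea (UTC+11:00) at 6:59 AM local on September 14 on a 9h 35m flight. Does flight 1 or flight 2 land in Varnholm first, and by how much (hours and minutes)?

the second, by 13 hours 8 minutes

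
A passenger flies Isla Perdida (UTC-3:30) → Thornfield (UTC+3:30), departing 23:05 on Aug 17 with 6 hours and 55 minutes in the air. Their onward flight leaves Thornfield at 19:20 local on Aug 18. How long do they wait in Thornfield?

Convert departure to UTC: 23:05 + 3:30 = 02:35 UTC on Aug 18.
Add 6 hours and 55 minutes flight time → 09:30 UTC.
Thornfield is UTC+3:30, so local arrival = 09:30 + 3:30 = 13:00 on Aug 18.
Layover = 19:20 − 13:00 = 6 hours 20 minutes.

6 hours 20 minutes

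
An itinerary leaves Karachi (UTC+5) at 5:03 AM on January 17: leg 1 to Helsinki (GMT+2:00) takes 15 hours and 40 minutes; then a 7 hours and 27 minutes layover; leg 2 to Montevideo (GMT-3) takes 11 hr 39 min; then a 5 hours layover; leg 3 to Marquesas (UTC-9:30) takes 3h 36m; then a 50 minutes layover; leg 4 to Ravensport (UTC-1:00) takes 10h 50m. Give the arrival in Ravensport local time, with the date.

Convert departure to UTC: 5:03 AM − 5:00 = 12:03 AM UTC on Jan 17.
Add 15 hours and 40 minutes leg 1 → 3:43 PM UTC.
Add 7 hours and 27 minutes layover in Helsinki → 11:10 PM UTC.
Add 11 hours and 39 minutes leg 2 → 10:49 AM UTC (Jan 18).
Add 5 hours layover in Montevideo → 3:49 PM UTC.
Add 3 hours 36 minutes leg 3 → 7:25 PM UTC.
Add 50 minutes layover in Marquesas → 8:15 PM UTC.
Add 10 hours 50 minutes leg 4 → 7:05 AM UTC (Jan 19).
Ravensport is UTC−1:00, so local arrival = 7:05 AM − 1:00 = 6:05 AM on Jan 19.

6:05 AM on January 19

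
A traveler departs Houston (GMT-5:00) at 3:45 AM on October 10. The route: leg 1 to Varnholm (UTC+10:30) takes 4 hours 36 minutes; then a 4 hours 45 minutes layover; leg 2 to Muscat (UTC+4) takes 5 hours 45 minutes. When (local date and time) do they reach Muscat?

Convert departure to UTC: 3:45 AM + 5:00 = 8:45 AM UTC on Oct 10.
Add 4 hours and 36 minutes leg 1 → 1:21 PM UTC.
Add 4 hours 45 minutes layover in Varnholm → 6:06 PM UTC.
Add 5 hours and 45 minutes leg 2 → 11:51 PM UTC.
Muscat is UTC+4:00, so local arrival = 11:51 PM + 4:00 = 3:51 AM on Oct 11.

3:51 AM on October 11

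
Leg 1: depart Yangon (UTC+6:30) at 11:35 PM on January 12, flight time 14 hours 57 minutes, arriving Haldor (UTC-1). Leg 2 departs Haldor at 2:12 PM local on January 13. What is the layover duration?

Convert departure to UTC: 11:35 PM − 6:30 = 5:05 PM UTC on Jan 12.
Add 14 hours 57 minutes flight time → 8:02 AM UTC (Jan 13).
Haldor is UTC−1:00, so local arrival = 8:02 AM − 1:00 = 7:02 AM on Jan 13.
Layover = 2:12 PM − 7:02 AM = 7 hours 10 minutes.

7 hours 10 minutes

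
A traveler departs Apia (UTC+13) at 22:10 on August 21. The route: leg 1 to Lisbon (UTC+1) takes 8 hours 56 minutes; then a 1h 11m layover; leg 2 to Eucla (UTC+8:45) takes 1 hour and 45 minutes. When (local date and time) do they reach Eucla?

05:47 on August 22

Convert departure to UTC: 22:10 − 13:00 = 09:10 UTC on Aug 21.
Add 8 hours and 56 minutes leg 1 → 18:06 UTC.
Add 1 hour 11 minutes layover in Lisbon → 19:17 UTC.
Add 1 hour and 45 minutes leg 2 → 21:02 UTC.
Eucla is UTC+8:45, so local arrival = 21:02 + 8:45 = 05:47 on Aug 22.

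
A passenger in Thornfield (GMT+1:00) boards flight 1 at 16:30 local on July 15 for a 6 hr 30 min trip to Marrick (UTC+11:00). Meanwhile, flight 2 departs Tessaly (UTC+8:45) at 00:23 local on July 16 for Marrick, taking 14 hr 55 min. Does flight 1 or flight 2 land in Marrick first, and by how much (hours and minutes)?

the first, by 8 hours 33 minutes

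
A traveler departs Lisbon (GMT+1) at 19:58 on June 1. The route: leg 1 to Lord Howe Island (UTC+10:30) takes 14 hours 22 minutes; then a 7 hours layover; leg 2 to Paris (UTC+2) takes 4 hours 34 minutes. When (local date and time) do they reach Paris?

Convert departure to UTC: 19:58 − 1:00 = 18:58 UTC on Jun 1.
Add 14 hours 22 minutes leg 1 → 09:20 UTC (Jun 2).
Add 7 hours layover in Lord Howe Island → 16:20 UTC.
Add 4 hours and 34 minutes leg 2 → 20:54 UTC.
Paris is UTC+2:00, so local arrival = 20:54 + 2:00 = 22:54 on Jun 2.

22:54 on June 2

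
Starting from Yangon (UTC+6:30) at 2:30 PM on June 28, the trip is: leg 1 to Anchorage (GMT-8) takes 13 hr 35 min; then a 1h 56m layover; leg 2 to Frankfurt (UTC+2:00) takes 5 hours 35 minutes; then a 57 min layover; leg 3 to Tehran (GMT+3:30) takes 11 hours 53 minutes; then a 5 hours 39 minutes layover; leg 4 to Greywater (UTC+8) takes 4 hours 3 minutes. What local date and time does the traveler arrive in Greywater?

11:38 AM on Jun 30

Convert departure to UTC: 2:30 PM − 6:30 = 8:00 AM UTC on Jun 28.
Add 13 hours 35 minutes leg 1 → 9:35 PM UTC.
Add 1 hour 56 minutes layover in Anchorage → 11:31 PM UTC.
Add 5 hours 35 minutes leg 2 → 5:06 AM UTC (Jun 29).
Add 57 minutes layover in Frankfurt → 6:03 AM UTC.
Add 11 hours 53 minutes leg 3 → 5:56 PM UTC.
Add 5 hours and 39 minutes layover in Tehran → 11:35 PM UTC.
Add 4 hours 3 minutes leg 4 → 3:38 AM UTC (Jun 30).
Greywater is UTC+8:00, so local arrival = 3:38 AM + 8:00 = 11:38 AM on Jun 30.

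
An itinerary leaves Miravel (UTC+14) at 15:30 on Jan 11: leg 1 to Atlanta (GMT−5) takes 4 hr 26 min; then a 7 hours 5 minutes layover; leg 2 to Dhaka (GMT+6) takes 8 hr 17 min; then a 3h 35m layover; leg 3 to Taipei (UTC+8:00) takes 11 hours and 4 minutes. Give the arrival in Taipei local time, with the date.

19:57 on Jan 12

Convert departure to UTC: 15:30 − 14:00 = 01:30 UTC on Jan 11.
Add 4 hours 26 minutes leg 1 → 05:56 UTC.
Add 7 hours 5 minutes layover in Atlanta → 13:01 UTC.
Add 8 hours 17 minutes leg 2 → 21:18 UTC.
Add 3 hours 35 minutes layover in Dhaka → 00:53 UTC (Jan 12).
Add 11 hours 4 minutes leg 3 → 11:57 UTC.
Taipei is UTC+8:00, so local arrival = 11:57 + 8:00 = 19:57 on Jan 12.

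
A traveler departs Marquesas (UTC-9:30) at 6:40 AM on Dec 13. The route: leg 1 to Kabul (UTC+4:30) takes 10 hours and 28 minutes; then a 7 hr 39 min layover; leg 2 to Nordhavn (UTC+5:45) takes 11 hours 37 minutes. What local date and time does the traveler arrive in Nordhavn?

Convert departure to UTC: 6:40 AM + 9:30 = 4:10 PM UTC on Dec 13.
Add 10 hours and 28 minutes leg 1 → 2:38 AM UTC (Dec 14).
Add 7 hours 39 minutes layover in Kabul → 10:17 AM UTC.
Add 11 hours and 37 minutes leg 2 → 9:54 PM UTC.
Nordhavn is UTC+5:45, so local arrival = 9:54 PM + 5:45 = 3:39 AM on Dec 15.

3:39 AM on December 15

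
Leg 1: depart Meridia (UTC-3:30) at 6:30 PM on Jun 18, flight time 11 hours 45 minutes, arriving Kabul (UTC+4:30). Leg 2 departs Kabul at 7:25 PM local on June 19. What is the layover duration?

Convert departure to UTC: 6:30 PM + 3:30 = 10:00 PM UTC on Jun 18.
Add 11 hours 45 minutes flight time → 9:45 AM UTC (Jun 19).
Kabul is UTC+4:30, so local arrival = 9:45 AM + 4:30 = 2:15 PM on Jun 19.
Layover = 7:25 PM − 2:15 PM = 5 hours 10 minutes.

5 hours 10 minutes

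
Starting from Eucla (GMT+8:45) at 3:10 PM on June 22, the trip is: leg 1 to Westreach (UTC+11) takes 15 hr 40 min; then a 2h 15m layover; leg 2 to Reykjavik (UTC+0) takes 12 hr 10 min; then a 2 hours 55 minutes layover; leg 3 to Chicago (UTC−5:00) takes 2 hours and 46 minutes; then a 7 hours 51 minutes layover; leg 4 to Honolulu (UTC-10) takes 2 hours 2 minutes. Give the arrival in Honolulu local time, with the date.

6:04 PM on June 23

Convert departure to UTC: 3:10 PM − 8:45 = 6:25 AM UTC on Jun 22.
Add 15 hours 40 minutes leg 1 → 10:05 PM UTC.
Add 2 hours 15 minutes layover in Westreach → 12:20 AM UTC (Jun 23).
Add 12 hours 10 minutes leg 2 → 12:30 PM UTC.
Add 2 hours and 55 minutes layover in Reykjavik → 3:25 PM UTC.
Add 2 hours and 46 minutes leg 3 → 6:11 PM UTC.
Add 7 hours 51 minutes layover in Chicago → 2:02 AM UTC (Jun 24).
Add 2 hours and 2 minutes leg 4 → 4:04 AM UTC.
Honolulu is UTC−10:00, so local arrival = 4:04 AM − 10:00 = 6:04 PM on Jun 23.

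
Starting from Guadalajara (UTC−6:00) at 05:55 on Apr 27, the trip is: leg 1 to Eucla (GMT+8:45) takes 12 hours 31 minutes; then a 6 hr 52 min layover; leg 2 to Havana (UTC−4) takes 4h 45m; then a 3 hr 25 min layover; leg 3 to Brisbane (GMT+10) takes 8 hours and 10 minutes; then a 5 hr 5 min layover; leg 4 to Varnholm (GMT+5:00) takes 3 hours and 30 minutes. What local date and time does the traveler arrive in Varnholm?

Convert departure to UTC: 05:55 + 6:00 = 11:55 UTC on Apr 27.
Add 12 hours 31 minutes leg 1 → 00:26 UTC (Apr 28).
Add 6 hours 52 minutes layover in Eucla → 07:18 UTC.
Add 4 hours and 45 minutes leg 2 → 12:03 UTC.
Add 3 hours and 25 minutes layover in Havana → 15:28 UTC.
Add 8 hours and 10 minutes leg 3 → 23:38 UTC.
Add 5 hours 5 minutes layover in Brisbane → 04:43 UTC (Apr 29).
Add 3 hours and 30 minutes leg 4 → 08:13 UTC.
Varnholm is UTC+5:00, so local arrival = 08:13 + 5:00 = 13:13 on Apr 29.

13:13 on Apr 29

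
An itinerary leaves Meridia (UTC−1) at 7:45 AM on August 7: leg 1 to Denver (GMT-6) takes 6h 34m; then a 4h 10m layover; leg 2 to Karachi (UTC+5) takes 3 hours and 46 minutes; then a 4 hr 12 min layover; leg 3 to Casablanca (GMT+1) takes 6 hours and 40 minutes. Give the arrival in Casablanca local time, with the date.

Convert departure to UTC: 7:45 AM + 1:00 = 8:45 AM UTC on Aug 7.
Add 6 hours and 34 minutes leg 1 → 3:19 PM UTC.
Add 4 hours 10 minutes layover in Denver → 7:29 PM UTC.
Add 3 hours and 46 minutes leg 2 → 11:15 PM UTC.
Add 4 hours and 12 minutes layover in Karachi → 3:27 AM UTC (Aug 8).
Add 6 hours and 40 minutes leg 3 → 10:07 AM UTC.
Casablanca is UTC+1:00, so local arrival = 10:07 AM + 1:00 = 11:07 AM on Aug 8.

11:07 AM on August 8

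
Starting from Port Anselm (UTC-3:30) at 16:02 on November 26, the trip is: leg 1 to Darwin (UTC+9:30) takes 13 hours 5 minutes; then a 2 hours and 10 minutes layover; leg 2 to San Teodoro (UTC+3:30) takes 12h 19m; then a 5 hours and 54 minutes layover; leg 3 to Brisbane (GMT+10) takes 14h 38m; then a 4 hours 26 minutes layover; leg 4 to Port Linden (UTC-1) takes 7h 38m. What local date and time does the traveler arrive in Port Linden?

Convert departure to UTC: 16:02 + 3:30 = 19:32 UTC on Nov 26.
Add 13 hours 5 minutes leg 1 → 08:37 UTC (Nov 27).
Add 2 hours and 10 minutes layover in Darwin → 10:47 UTC.
Add 12 hours 19 minutes leg 2 → 23:06 UTC.
Add 5 hours and 54 minutes layover in San Teodoro → 05:00 UTC (Nov 28).
Add 14 hours 38 minutes leg 3 → 19:38 UTC.
Add 4 hours 26 minutes layover in Brisbane → 00:04 UTC (Nov 29).
Add 7 hours and 38 minutes leg 4 → 07:42 UTC.
Port Linden is UTC−1:00, so local arrival = 07:42 − 1:00 = 06:42 on Nov 29.

06:42 on November 29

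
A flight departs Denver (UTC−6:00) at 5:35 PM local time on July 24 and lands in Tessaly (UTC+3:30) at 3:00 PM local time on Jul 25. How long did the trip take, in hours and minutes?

11 hours 55 minutes

Tessaly is 9:30 ahead of Denver.
Clock-face elapsed time (ignoring zones) is 21 hours 25 minutes.
Actual elapsed = 21 hours 25 minutes − 9:30 = 11 hours 55 minutes.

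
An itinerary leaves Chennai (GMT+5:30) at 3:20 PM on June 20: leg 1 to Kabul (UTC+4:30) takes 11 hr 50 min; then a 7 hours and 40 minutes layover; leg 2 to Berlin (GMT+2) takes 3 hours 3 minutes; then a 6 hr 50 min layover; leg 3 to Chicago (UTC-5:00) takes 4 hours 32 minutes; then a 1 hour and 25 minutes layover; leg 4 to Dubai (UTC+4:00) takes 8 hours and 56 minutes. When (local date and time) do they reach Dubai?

10:06 AM on June 22

Convert departure to UTC: 3:20 PM − 5:30 = 9:50 AM UTC on Jun 20.
Add 11 hours 50 minutes leg 1 → 9:40 PM UTC.
Add 7 hours 40 minutes layover in Kabul → 5:20 AM UTC (Jun 21).
Add 3 hours 3 minutes leg 2 → 8:23 AM UTC.
Add 6 hours and 50 minutes layover in Berlin → 3:13 PM UTC.
Add 4 hours and 32 minutes leg 3 → 7:45 PM UTC.
Add 1 hour 25 minutes layover in Chicago → 9:10 PM UTC.
Add 8 hours and 56 minutes leg 4 → 6:06 AM UTC (Jun 22).
Dubai is UTC+4:00, so local arrival = 6:06 AM + 4:00 = 10:06 AM on Jun 22.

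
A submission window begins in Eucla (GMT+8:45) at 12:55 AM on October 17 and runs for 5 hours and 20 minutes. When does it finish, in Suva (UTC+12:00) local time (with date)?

9:30 AM on October 17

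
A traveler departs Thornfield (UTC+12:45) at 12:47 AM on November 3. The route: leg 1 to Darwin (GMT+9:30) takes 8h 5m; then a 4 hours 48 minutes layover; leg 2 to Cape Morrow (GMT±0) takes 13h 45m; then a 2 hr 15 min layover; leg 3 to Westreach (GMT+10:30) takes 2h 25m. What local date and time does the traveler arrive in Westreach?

5:50 AM on November 4

Convert departure to UTC: 12:47 AM − 12:45 = 12:02 PM UTC on Nov 2.
Add 8 hours and 5 minutes leg 1 → 8:07 PM UTC.
Add 4 hours and 48 minutes layover in Darwin → 12:55 AM UTC (Nov 3).
Add 13 hours 45 minutes leg 2 → 2:40 PM UTC.
Add 2 hours and 15 minutes layover in Cape Morrow → 4:55 PM UTC.
Add 2 hours 25 minutes leg 3 → 7:20 PM UTC.
Westreach is UTC+10:30, so local arrival = 7:20 PM + 10:30 = 5:50 AM on Nov 4.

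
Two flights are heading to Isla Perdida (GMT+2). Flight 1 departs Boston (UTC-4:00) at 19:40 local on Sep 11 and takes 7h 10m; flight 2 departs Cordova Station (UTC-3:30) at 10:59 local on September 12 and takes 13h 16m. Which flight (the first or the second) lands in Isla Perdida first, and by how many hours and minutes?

Flight 1 in UTC: 19:40 + 4:00 = 23:40 on Sep 11.
+7 hours 10 minutes → arrive 06:50 UTC on Sep 12.
Flight 2 in UTC: 10:59 + 3:30 = 14:29 on Sep 12.
+13 hours 16 minutes → arrive 03:45 UTC on Sep 13.
Flight 1 lands earlier by 20 hours 55 minutes.

the first, by 20 hours 55 minutes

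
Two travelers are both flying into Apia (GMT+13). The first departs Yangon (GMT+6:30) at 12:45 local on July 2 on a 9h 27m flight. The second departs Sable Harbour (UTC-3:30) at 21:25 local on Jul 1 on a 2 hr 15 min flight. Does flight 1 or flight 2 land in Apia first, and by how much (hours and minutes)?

Flight 1 in UTC: 12:45 − 6:30 = 06:15 on Jul 2.
+9 hours 27 minutes → arrive 15:42 UTC on Jul 2.
Flight 2 in UTC: 21:25 + 3:30 = 00:55 on Jul 2.
+2 hours 15 minutes → arrive 03:10 UTC on Jul 2.
Flight 2 lands earlier by 12 hours 32 minutes.

the second, by 12 hours 32 minutes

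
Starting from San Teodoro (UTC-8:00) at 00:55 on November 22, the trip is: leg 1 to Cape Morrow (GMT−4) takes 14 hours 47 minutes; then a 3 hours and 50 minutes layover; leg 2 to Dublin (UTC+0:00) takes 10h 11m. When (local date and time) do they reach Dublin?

13:43 on November 23

Convert departure to UTC: 00:55 + 8:00 = 08:55 UTC on Nov 22.
Add 14 hours 47 minutes leg 1 → 23:42 UTC.
Add 3 hours 50 minutes layover in Cape Morrow → 03:32 UTC (Nov 23).
Add 10 hours and 11 minutes leg 2 → 13:43 UTC.
Dublin is UTC+0, so local arrival is the same: 13:43 on Nov 23.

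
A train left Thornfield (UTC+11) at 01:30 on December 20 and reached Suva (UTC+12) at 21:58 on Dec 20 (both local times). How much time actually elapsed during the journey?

Suva is 1:00 ahead of Thornfield.
Clock-face elapsed time (ignoring zones) is 20 hours 28 minutes.
Actual elapsed = 20 hours 28 minutes − 1:00 = 19 hours 28 minutes.

19 hours 28 minutes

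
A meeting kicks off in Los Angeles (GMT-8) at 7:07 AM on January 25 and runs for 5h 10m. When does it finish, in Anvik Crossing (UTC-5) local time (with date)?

3:17 PM on January 25

Convert start to UTC: 7:07 AM + 8:00 = 3:07 PM UTC on Jan 25.
Add 5 hours 10 minutes duration → 8:17 PM UTC.
Anvik Crossing is UTC−5:00, so local end time = 8:17 PM − 5:00 = 3:17 PM on Jan 25.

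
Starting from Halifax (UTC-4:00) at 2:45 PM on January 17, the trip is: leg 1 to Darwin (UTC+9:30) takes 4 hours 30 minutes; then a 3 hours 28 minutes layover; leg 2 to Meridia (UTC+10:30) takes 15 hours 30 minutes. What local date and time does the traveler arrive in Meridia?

Convert departure to UTC: 2:45 PM + 4:00 = 6:45 PM UTC on Jan 17.
Add 4 hours and 30 minutes leg 1 → 11:15 PM UTC.
Add 3 hours 28 minutes layover in Darwin → 2:43 AM UTC (Jan 18).
Add 15 hours 30 minutes leg 2 → 6:13 PM UTC.
Meridia is UTC+10:30, so local arrival = 6:13 PM + 10:30 = 4:43 AM on Jan 19.

4:43 AM on January 19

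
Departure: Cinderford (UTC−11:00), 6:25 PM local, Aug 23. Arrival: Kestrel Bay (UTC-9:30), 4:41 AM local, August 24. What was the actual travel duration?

8 hours 46 minutes

Kestrel Bay is 1:30 ahead of Cinderford.
Clock-face elapsed time (ignoring zones) is 10 hours 16 minutes.
Actual elapsed = 10 hours 16 minutes − 1:30 = 8 hours 46 minutes.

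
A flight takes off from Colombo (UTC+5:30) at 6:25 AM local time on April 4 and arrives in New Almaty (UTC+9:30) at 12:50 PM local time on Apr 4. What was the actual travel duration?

2 hours 25 minutes

Departure in UTC: 6:25 AM − 5:30 = 12:55 AM on Apr 4.
Arrival in UTC: 12:50 PM − 9:30 = 3:20 AM on Apr 4.
Elapsed = 3:20 AM − 12:55 AM = 2 hours 25 minutes.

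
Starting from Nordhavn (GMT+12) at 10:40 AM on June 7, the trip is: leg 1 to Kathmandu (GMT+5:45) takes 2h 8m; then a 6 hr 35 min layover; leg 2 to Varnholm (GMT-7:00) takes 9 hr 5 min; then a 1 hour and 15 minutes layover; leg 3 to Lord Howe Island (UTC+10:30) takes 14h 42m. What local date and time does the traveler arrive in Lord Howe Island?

6:55 PM on June 8

Convert departure to UTC: 10:40 AM − 12:00 = 10:40 PM UTC on Jun 6.
Add 2 hours 8 minutes leg 1 → 12:48 AM UTC (Jun 7).
Add 6 hours 35 minutes layover in Kathmandu → 7:23 AM UTC.
Add 9 hours and 5 minutes leg 2 → 4:28 PM UTC.
Add 1 hour and 15 minutes layover in Varnholm → 5:43 PM UTC.
Add 14 hours 42 minutes leg 3 → 8:25 AM UTC (Jun 8).
Lord Howe Island is UTC+10:30, so local arrival = 8:25 AM + 10:30 = 6:55 PM on Jun 8.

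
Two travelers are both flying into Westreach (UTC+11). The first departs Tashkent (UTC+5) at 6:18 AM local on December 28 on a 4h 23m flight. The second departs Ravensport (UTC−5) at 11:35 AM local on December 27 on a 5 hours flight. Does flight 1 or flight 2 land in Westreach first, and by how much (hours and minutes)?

the second, by 8 hours 6 minutes

Flight 1 in UTC: 6:18 AM − 5:00 = 1:18 AM on Dec 28.
+4 hours and 23 minutes → arrive 5:41 AM UTC on Dec 28.
Flight 2 in UTC: 11:35 AM + 5:00 = 4:35 PM on Dec 27.
+5 hours → arrive 9:35 PM UTC on Dec 27.
Flight 2 lands earlier by 8 hours 6 minutes.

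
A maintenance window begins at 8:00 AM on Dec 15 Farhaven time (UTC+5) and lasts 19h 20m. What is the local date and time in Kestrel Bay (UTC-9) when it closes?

Convert start to UTC: 8:00 AM − 5:00 = 3:00 AM UTC on Dec 15.
Add 19 hours and 20 minutes duration → 10:20 PM UTC.
Kestrel Bay is UTC−9:00, so local end time = 10:20 PM − 9:00 = 1:20 PM on Dec 15.

1:20 PM on December 15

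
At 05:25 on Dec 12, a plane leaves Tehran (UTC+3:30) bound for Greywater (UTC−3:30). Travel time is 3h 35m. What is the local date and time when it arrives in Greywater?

Convert departure to UTC: 05:25 − 3:30 = 01:55 UTC on Dec 12.
Add 3 hours 35 minutes travel time → 05:30 UTC.
Greywater is UTC−3:30, so local arrival = 05:30 − 3:30 = 02:00 on Dec 12.

02:00 on Dec 12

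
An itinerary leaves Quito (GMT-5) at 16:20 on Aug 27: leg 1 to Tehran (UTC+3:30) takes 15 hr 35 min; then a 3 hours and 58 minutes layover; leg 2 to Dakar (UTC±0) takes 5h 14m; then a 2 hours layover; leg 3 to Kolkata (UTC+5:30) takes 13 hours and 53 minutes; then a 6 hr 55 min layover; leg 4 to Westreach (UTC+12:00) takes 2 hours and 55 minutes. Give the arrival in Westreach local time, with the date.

Convert departure to UTC: 16:20 + 5:00 = 21:20 UTC on Aug 27.
Add 15 hours 35 minutes leg 1 → 12:55 UTC (Aug 28).
Add 3 hours and 58 minutes layover in Tehran → 16:53 UTC.
Add 5 hours 14 minutes leg 2 → 22:07 UTC.
Add 2 hours layover in Dakar → 00:07 UTC (Aug 29).
Add 13 hours and 53 minutes leg 3 → 14:00 UTC.
Add 6 hours and 55 minutes layover in Kolkata → 20:55 UTC.
Add 2 hours 55 minutes leg 4 → 23:50 UTC.
Westreach is UTC+12:00, so local arrival = 23:50 + 12:00 = 11:50 on Aug 30.

11:50 on Aug 30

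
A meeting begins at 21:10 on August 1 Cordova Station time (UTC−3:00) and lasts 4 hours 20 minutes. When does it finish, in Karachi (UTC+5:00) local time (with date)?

Karachi is 8:00 ahead of Cordova Station.
After 4 hours and 20 minutes it is 01:30 (Aug 2) in Cordova Station.
Shift by the zone difference: 01:30 + 8:00 = 09:30 on Aug 2 in Karachi.

09:30 on Aug 2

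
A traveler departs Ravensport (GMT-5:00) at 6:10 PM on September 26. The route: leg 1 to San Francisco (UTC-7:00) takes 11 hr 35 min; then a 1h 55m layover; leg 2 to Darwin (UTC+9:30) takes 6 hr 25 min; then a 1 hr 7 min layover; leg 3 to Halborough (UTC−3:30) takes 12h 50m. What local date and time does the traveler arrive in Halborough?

Convert departure to UTC: 6:10 PM + 5:00 = 11:10 PM UTC on Sep 26.
Add 11 hours and 35 minutes leg 1 → 10:45 AM UTC (Sep 27).
Add 1 hour 55 minutes layover in San Francisco → 12:40 PM UTC.
Add 6 hours 25 minutes leg 2 → 7:05 PM UTC.
Add 1 hour 7 minutes layover in Darwin → 8:12 PM UTC.
Add 12 hours and 50 minutes leg 3 → 9:02 AM UTC (Sep 28).
Halborough is UTC−3:30, so local arrival = 9:02 AM − 3:30 = 5:32 AM on Sep 28.

5:32 AM on September 28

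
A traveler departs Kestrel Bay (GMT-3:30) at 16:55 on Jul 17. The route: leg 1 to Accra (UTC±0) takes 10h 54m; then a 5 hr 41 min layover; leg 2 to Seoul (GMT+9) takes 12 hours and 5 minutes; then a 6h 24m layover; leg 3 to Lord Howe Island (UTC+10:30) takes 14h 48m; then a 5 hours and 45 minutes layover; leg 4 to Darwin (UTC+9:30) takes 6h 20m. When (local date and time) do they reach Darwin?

19:52 on Jul 20

Convert departure to UTC: 16:55 + 3:30 = 20:25 UTC on Jul 17.
Add 10 hours 54 minutes leg 1 → 07:19 UTC (Jul 18).
Add 5 hours 41 minutes layover in Accra → 13:00 UTC.
Add 12 hours 5 minutes leg 2 → 01:05 UTC (Jul 19).
Add 6 hours 24 minutes layover in Seoul → 07:29 UTC.
Add 14 hours 48 minutes leg 3 → 22:17 UTC.
Add 5 hours and 45 minutes layover in Lord Howe Island → 04:02 UTC (Jul 20).
Add 6 hours and 20 minutes leg 4 → 10:22 UTC.
Darwin is UTC+9:30, so local arrival = 10:22 + 9:30 = 19:52 on Jul 20.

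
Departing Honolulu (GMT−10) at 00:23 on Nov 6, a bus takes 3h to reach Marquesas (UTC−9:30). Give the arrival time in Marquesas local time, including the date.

03:53 on November 6

Convert departure to UTC: 00:23 + 10:00 = 10:23 UTC on Nov 6.
Add 3 hours travel time → 13:23 UTC.
Marquesas is UTC−9:30, so local arrival = 13:23 − 9:30 = 03:53 on Nov 6.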